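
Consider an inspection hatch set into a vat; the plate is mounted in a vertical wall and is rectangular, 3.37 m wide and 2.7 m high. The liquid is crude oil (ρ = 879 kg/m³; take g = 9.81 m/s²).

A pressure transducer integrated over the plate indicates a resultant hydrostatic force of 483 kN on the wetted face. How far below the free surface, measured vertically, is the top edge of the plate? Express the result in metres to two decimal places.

γ = ρg = 879 × 9.81 / 1000 = 8.62299 kN/m³.
A = 3.37 × 2.7 = 9.099 m².
From F = γ·h_c·A, the centroid depth is h_c = 483/(8.62299 × 9.099) = 6.15596 m.
The centroid lies 2.7/2 = 1.35 m below the top edge, so the top edge sits at h_top = 6.15596 − 1.35 = 4.80596 m below the surface.

d_top ≈ 4.81 m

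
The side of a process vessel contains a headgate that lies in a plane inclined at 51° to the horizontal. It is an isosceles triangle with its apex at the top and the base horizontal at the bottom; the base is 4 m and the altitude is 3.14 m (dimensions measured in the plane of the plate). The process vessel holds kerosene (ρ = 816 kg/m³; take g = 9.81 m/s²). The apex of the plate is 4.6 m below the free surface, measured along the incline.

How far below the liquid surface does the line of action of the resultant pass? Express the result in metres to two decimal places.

h_p = 5.27 m

γ = ρg = 816 × 9.81 / 1000 = 8.00496 kN/m³.
Let θ = 51° be the plate's angle to the horizontal; measure y along the incline from where the plane meets the free surface. Vertical depth h = y·sinθ with sinθ = 0.777146.
With the apex up, the centroid sits 2h/3 = 2 × 3.14/3 = 2.09333 m below the apex, so y_c = 4.6 + 2.09333 = 6.69333 m and h_c = 6.69333 × 0.777146 = 5.20169 m.
A = ½ × 4 × 3.14 = 6.28 m².
Resultant F = γ·h_c·A = 8.00496 × 5.20169 × 6.28 = 261.495 kN.
I_c = b·h³/36 = 4 × 3.14³/36 = 3.4399 m⁴.
Centre of pressure: y_p = y_c + I_c/(y_c·A) = 6.69333 + 3.4399/(6.69333 × 6.28) = 6.69333 + 0.0818359 = 6.77517 m along the plane.
Vertically, h_p = y_p·sinθ = 6.77517 × 0.777146 = 5.2653 m.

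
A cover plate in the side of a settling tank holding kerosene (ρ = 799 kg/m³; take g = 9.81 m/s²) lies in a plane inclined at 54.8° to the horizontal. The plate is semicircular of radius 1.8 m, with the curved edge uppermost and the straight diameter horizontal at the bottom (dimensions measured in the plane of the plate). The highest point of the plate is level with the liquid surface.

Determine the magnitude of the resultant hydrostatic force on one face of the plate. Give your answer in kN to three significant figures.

γ = ρg = 799 × 9.81 / 1000 = 7.83819 kN/m³.
Let θ = 54.8° be the plate's angle to the horizontal; measure y along the incline from where the plane meets the free surface. Vertical depth h = y·sinθ with sinθ = 0.817145.
The centroid lies 4r/(3π) = 0.763944 m above the diameter, so r − 4r/(3π) = 1.8 − 0.763944 = 1.03606 m below the topmost point, so y_c = 1.03606 m and h_c = 1.03606 × 0.817145 = 0.846611 m.
A = πr²/2 = π × 1.8²/2 = 5.08938 m².
Resultant F = γ·h_c·A = 7.83819 × 0.846611 × 5.08938 = 33.7726 kN.

F ≈ 33.8 kN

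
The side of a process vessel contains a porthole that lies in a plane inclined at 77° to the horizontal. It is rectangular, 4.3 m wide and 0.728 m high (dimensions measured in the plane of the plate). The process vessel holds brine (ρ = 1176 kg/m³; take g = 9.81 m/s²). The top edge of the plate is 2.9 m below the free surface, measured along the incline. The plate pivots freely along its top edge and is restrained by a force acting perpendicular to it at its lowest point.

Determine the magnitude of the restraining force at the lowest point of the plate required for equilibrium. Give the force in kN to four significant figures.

P ≈ 59.56 kN

γ = ρg = 1176 × 9.81 / 1000 = 11.53656 kN/m³.
Let θ = 77° be the plate's angle to the horizontal; measure y along the incline from where the plane meets the free surface. Vertical depth h = y·sinθ with sinθ = 0.974370.
The centroid lies 0.728/2 = 0.364 m below the top edge, so y_c = 2.9 + 0.364 = 3.264 m and h_c = 3.264 × 0.974370 = 3.18034 m.
A = 4.3 × 0.728 = 3.1304 m².
Resultant F = γ·h_c·A = 11.53656 × 3.18034 × 3.1304 = 114.855 kN.
I_c = b·h³/12 = 4.3 × 0.728³/12 = 0.138255 m⁴.
Centre of pressure: y_p = y_c + I_c/(y_c·A) = 3.264 + 0.138255/(3.264 × 3.1304) = 3.264 + 0.013531 = 3.27753 m along the plane.
The resultant acts 0.364 + 0.013531 = 0.377531 m (along the plate) below the hinge at the top edge, so the moment about the hinge is M = F × 0.377531 = 114.855 × 0.377531 = 43.3613 kN·m.
A normal force at the bottom, 0.728 m from the hinge, must supply this moment: P = 43.3613/0.728 = 59.5622 kN.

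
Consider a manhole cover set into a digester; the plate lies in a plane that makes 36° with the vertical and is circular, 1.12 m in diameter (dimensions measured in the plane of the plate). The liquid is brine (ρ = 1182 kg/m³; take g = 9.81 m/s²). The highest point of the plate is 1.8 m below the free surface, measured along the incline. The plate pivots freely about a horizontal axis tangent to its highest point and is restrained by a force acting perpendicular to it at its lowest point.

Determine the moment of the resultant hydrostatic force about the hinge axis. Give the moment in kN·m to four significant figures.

γ = ρg = 1182 × 9.81 / 1000 = 11.59542 kN/m³.
The plate makes 36° with the vertical, i.e. θ = 90° − 36° = 54° to the horizontal. Measuring y along the incline from the free-surface line, vertical depth h = y·sinθ with sinθ = 0.809017.
The centroid is at the centre, 0.56 m below the top of the plate, so y_c = 1.8 + 0.56 = 2.36 m and h_c = 2.36 × 0.809017 = 1.90928 m.
A = π(0.56)² = 0.985203 m².
Resultant F = γ·h_c·A = 11.59542 × 1.90928 × 0.985203 = 21.8113 kN.
I_c = πr⁴/4 = π × 0.56⁴/4 = 0.07724 m⁴.
Centre of pressure: y_p = y_c + I_c/(y_c·A) = 2.36 + 0.07724/(2.36 × 0.985203) = 2.36 + 0.0332204 = 2.39322 m along the plane.
The resultant acts 0.56 + 0.0332204 = 0.59322 m (along the plate) below the hinge at the top edge, so the moment about the hinge is M = F × 0.59322 = 21.8113 × 0.59322 = 12.9389 kN·m.

M ≈ 12.94 kN·m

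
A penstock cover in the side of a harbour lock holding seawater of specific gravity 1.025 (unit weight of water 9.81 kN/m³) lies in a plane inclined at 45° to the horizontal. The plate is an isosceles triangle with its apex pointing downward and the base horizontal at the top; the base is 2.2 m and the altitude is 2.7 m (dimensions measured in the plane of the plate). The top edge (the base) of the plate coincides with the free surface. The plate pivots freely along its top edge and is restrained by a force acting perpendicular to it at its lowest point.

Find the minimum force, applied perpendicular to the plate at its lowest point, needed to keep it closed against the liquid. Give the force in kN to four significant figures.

P ≈ 9.503 kN

γ = 1.025 × 9.81 = 10.05525 kN/m³.
Let θ = 45° be the plate's angle to the horizontal; measure y along the incline from where the plane meets the free surface. Vertical depth h = y·sinθ with sinθ = 0.707107.
With the apex down, the centroid sits h/3 = 2.7/3 = 0.9 m below the base (the top edge), so y_c = 0.9 m and h_c = 0.9 × 0.707107 = 0.636396 m.
A = ½ × 2.2 × 2.7 = 2.97 m².
Resultant F = γ·h_c·A = 10.05525 × 0.636396 × 2.97 = 19.0054 kN.
I_c = b·h³/36 = 2.2 × 2.7³/36 = 1.20285 m⁴.
Centre of pressure: y_p = y_c + I_c/(y_c·A) = 0.9 + 1.20285/(0.9 × 2.97) = 0.9 + 0.45 = 1.35 m along the plane.
The resultant acts 0.9 + 0.45 = 1.35 m (along the plate) below the hinge at the top edge, so the moment about the hinge is M = F × 1.35 = 19.0054 × 1.35 = 25.6573 kN·m.
A normal force at the bottom, 2.7 m from the hinge, must supply this moment: P = 25.6573/2.7 = 9.5027 kN.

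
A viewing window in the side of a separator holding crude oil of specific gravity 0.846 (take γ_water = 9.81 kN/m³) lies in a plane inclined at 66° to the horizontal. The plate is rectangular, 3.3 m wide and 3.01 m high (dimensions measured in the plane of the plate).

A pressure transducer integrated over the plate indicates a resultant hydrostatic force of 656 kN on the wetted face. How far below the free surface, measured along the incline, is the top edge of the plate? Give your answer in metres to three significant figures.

y_top ≈ 7.21 m

γ = 0.846 × 9.81 = 8.29926 kN/m³.
A = 3.3 × 3.01 = 9.933 m².
From F = γ·h_c·A, the centroid depth is h_c = 656/(8.29926 × 9.933) = 7.95764 m.
Let θ = 66° be the plate's angle to the horizontal; measure y along the incline from where the plane meets the free surface. Vertical depth h = y·sinθ with sinθ = 0.913545.
Along the incline, y_c = h_c/sinθ = 7.95764/0.913545 = 8.71073 m.
The centroid lies 3.01/2 = 1.505 m below the top edge, so the top edge sits at y_top = 8.71073 − 1.505 = 7.20573 m along the incline.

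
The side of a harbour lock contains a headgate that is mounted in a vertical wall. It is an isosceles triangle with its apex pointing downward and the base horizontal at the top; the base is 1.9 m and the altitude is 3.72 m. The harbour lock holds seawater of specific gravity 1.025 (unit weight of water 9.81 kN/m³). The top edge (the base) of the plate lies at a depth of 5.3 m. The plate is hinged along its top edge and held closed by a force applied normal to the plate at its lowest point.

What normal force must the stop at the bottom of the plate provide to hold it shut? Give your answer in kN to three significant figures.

γ = 1.025 × 9.81 = 10.05525 kN/m³.
With the apex down, the centroid sits h/3 = 3.72/3 = 1.24 m below the base (the top edge), so the centroid depth is h_c = 5.3 + 1.24 = 6.54 m.
A = ½ × 1.9 × 3.72 = 3.534 m².
Resultant F = γ·h_c·A = 10.05525 × 6.54 × 3.534 = 232.401 kN.
I_c = b·h³/36 = 1.9 × 3.72³/36 = 2.71694 m⁴.
Centre of pressure: y_p = y_c + I_c/(y_c·A) = 6.54 + 2.71694/(6.54 × 3.534) = 6.54 + 0.117554 = 6.65755 m along the plane.
The resultant acts 1.24 + 0.117554 = 1.35755 m (along the plate) below the hinge at the top edge, so the moment about the hinge is M = F × 1.35755 = 232.401 × 1.35755 = 315.496 kN·m.
A normal force at the bottom, 3.72 m from the hinge, must supply this moment: P = 315.496/3.72 = 84.8108 kN.

P ≈ 84.8 kN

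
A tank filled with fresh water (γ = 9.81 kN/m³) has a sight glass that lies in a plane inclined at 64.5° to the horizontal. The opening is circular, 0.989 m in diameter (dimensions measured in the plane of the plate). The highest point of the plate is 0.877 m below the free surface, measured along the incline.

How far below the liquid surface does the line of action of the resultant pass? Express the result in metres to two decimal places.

h_p = 1.28 m

γ = 9.81 kN/m³.
Let θ = 64.5° be the plate's angle to the horizontal; measure y along the incline from where the plane meets the free surface. Vertical depth h = y·sinθ with sinθ = 0.902585.
The centroid is at the centre, 0.4945 m below the top of the plate, so y_c = 0.877 + 0.4945 = 1.3715 m and h_c = 1.3715 × 0.902585 = 1.2379 m.
A = π(0.4945)² = 0.768214 m².
Resultant F = γ·h_c·A = 9.81 × 1.2379 × 0.768214 = 9.32904 kN.
I_c = πr⁴/4 = π × 0.4945⁴/4 = 0.0469629 m⁴.
Centre of pressure: y_p = y_c + I_c/(y_c·A) = 1.3715 + 0.0469629/(1.3715 × 0.768214) = 1.3715 + 0.0445735 = 1.41607 m along the plane.
Vertically, h_p = y_p·sinθ = 1.41607 × 0.902585 = 1.27812 m.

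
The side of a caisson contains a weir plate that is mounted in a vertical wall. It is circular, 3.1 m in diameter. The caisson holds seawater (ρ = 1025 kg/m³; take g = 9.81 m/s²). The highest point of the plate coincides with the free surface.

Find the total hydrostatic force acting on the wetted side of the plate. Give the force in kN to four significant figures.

γ = ρg = 1025 × 9.81 / 1000 = 10.05525 kN/m³.
The centroid is at the centre, 1.55 m below the top of the plate, so the centroid depth is h_c = 1.55 m.
A = π(1.55)² = 7.54768 m².
Resultant F = γ·h_c·A = 10.05525 × 1.55 × 7.54768 = 117.635 kN.

F ≈ 117.6 kN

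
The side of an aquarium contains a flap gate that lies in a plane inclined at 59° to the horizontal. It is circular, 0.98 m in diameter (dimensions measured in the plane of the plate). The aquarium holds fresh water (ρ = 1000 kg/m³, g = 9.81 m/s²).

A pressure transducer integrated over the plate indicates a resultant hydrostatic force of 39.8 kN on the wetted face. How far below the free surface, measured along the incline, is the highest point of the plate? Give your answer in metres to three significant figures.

γ = ρg = 1000 × 9.81 = 9810 N/m³ = 9.81 kN/m³.
A = π(0.49)² = 0.754296 m².
From F = γ·h_c·A, the centroid depth is h_c = 39.8/(9.81 × 0.754296) = 5.37864 m.
Let θ = 59° be the plate's angle to the horizontal; measure y along the incline from where the plane meets the free surface. Vertical depth h = y·sinθ with sinθ = 0.857167.
Along the incline, y_c = h_c/sinθ = 5.37864/0.857167 = 6.2749 m.
The centroid is at the centre, 0.49 m below the top of the plate, so the highest point sits at y_top = 6.2749 − 0.49 = 5.7849 m along the incline.

y_top ≈ 5.78 m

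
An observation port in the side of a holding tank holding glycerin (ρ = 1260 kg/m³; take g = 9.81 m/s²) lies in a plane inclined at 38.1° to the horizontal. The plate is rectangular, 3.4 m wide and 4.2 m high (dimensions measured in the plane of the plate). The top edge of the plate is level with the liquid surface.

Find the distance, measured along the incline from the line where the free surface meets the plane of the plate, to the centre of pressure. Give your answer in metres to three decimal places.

γ = ρg = 1260 × 9.81 / 1000 = 12.3606 kN/m³.
Let θ = 38.1° be the plate's angle to the horizontal; measure y along the incline from where the plane meets the free surface. Vertical depth h = y·sinθ with sinθ = 0.617036.
The centroid lies 4.2/2 = 2.1 m below the top edge, so y_c = 2.1 m and h_c = 2.1 × 0.617036 = 1.29578 m.
A = 3.4 × 4.2 = 14.28 m².
Resultant F = γ·h_c·A = 12.3606 × 1.29578 × 14.28 = 228.717 kN.
I_c = b·h³/12 = 3.4 × 4.2³/12 = 20.9916 m⁴.
Centre of pressure: y_p = y_c + I_c/(y_c·A) = 2.1 + 20.9916/(2.1 × 14.28) = 2.1 + 0.7 = 2.8 m along the plane.

y_p = 2.800 m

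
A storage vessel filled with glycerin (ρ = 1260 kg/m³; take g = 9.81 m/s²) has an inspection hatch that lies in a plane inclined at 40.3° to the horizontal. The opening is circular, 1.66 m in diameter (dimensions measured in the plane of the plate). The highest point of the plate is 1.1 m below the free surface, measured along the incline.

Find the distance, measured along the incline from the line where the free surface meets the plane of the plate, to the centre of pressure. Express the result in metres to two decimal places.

y_p = 2.02 m

γ = ρg = 1260 × 9.81 / 1000 = 12.3606 kN/m³.
Let θ = 40.3° be the plate's angle to the horizontal; measure y along the incline from where the plane meets the free surface. Vertical depth h = y·sinθ with sinθ = 0.646790.
The centroid is at the centre, 0.83 m below the top of the plate, so y_c = 1.1 + 0.83 = 1.93 m and h_c = 1.93 × 0.646790 = 1.2483 m.
A = π(0.83)² = 2.16424 m².
Resultant F = γ·h_c·A = 12.3606 × 1.2483 × 2.16424 = 33.3937 kN.
I_c = πr⁴/4 = π × 0.83⁴/4 = 0.372737 m⁴.
Centre of pressure: y_p = y_c + I_c/(y_c·A) = 1.93 + 0.372737/(1.93 × 2.16424) = 1.93 + 0.0892359 = 2.01924 m along the plane.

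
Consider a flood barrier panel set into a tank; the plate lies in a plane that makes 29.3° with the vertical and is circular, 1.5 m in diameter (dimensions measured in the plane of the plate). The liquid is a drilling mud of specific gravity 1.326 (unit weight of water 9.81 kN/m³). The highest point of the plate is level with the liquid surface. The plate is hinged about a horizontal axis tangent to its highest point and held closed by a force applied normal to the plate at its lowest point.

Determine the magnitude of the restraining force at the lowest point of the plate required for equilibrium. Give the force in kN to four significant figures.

P ≈ 9.397 kN

γ = 1.326 × 9.81 = 13.00806 kN/m³.
The plate makes 29.3° with the vertical, i.e. θ = 90° − 29.3° = 60.7° to the horizontal. Measuring y along the incline from the free-surface line, vertical depth h = y·sinθ with sinθ = 0.872069.
The centroid is at the centre, 0.75 m below the top of the plate, so y_c = 0.75 m and h_c = 0.75 × 0.872069 = 0.654052 m.
A = π(0.75)² = 1.76715 m².
Resultant F = γ·h_c·A = 13.00806 × 0.654052 × 1.76715 = 15.0348 kN.
I_c = πr⁴/4 = π × 0.75⁴/4 = 0.248505 m⁴.
Centre of pressure: y_p = y_c + I_c/(y_c·A) = 0.75 + 0.248505/(0.75 × 1.76715) = 0.75 + 0.1875 = 0.9375 m along the plane.
The resultant acts 0.75 + 0.1875 = 0.9375 m (along the plate) below the hinge at the top edge, so the moment about the hinge is M = F × 0.9375 = 15.0348 × 0.9375 = 14.0951 kN·m.
A normal force at the bottom, 1.5 m from the hinge, must supply this moment: P = 14.0951/1.5 = 9.39673 kN.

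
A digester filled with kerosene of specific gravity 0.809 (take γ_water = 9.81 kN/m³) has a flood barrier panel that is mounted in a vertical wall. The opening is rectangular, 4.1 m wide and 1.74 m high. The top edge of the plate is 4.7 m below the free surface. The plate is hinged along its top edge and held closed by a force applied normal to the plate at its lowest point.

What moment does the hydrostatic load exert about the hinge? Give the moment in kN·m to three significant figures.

γ = 0.809 × 9.81 = 7.93629 kN/m³.
The centroid lies 1.74/2 = 0.87 m below the top edge, so the centroid depth is h_c = 4.7 + 0.87 = 5.57 m.
A = 4.1 × 1.74 = 7.134 m².
Resultant F = γ·h_c·A = 7.93629 × 5.57 × 7.134 = 315.359 kN.
I_c = b·h³/12 = 4.1 × 1.74³/12 = 1.79991 m⁴.
Centre of pressure: y_p = y_c + I_c/(y_c·A) = 5.57 + 1.79991/(5.57 × 7.134) = 5.57 + 0.0452963 = 5.6153 m along the plane.
The resultant acts 0.87 + 0.0452963 = 0.915296 m (along the plate) below the hinge at the top edge, so the moment about the hinge is M = F × 0.915296 = 315.359 × 0.915296 = 288.647 kN·m.

M ≈ 289 kN·m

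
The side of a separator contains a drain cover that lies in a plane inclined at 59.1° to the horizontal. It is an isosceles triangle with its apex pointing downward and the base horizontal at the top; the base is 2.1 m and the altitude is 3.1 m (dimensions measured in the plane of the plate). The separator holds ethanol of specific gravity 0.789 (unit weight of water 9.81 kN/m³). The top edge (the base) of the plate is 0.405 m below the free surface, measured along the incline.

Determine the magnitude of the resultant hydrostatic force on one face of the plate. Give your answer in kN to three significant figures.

γ = 0.789 × 9.81 = 7.74009 kN/m³.
Let θ = 59.1° be the plate's angle to the horizontal; measure y along the incline from where the plane meets the free surface. Vertical depth h = y·sinθ with sinθ = 0.858065.
With the apex down, the centroid sits h/3 = 3.1/3 = 1.03333 m below the base (the top edge), so y_c = 0.405 + 1.03333 = 1.43833 m and h_c = 1.43833 × 0.858065 = 1.23418 m.
A = ½ × 2.1 × 3.1 = 3.255 m².
Resultant F = γ·h_c·A = 7.74009 × 1.23418 × 3.255 = 31.0939 kN.

F ≈ 31.1 kN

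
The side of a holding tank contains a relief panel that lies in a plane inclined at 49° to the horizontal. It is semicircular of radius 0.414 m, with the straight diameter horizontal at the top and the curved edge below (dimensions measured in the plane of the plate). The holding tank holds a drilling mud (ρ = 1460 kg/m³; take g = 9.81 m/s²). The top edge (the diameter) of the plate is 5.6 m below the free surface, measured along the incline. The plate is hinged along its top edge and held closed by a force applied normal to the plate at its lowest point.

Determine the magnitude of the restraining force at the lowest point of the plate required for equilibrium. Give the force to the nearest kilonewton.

P ≈ 7 kN

γ = ρg = 1460 × 9.81 / 1000 = 14.3226 kN/m³.
Let θ = 49° be the plate's angle to the horizontal; measure y along the incline from where the plane meets the free surface. Vertical depth h = y·sinθ with sinθ = 0.754710.
The centroid of a semicircle lies 4r/(3π) = 0.175707 m from the diameter, here below the top edge, so y_c = 5.6 + 0.175707 = 5.77571 m and h_c = 5.77571 × 0.754710 = 4.35899 m.
A = πr²/2 = π × 0.414²/2 = 0.269228 m².
Resultant F = γ·h_c·A = 14.3226 × 4.35899 × 0.269228 = 16.8085 kN.
I_c = (π/8 − 8/(9π))·r⁴ = 0.109757 × 0.414⁴ = 0.00322429 m⁴.
Centre of pressure: y_p = y_c + I_c/(y_c·A) = 5.77571 + 0.00322429/(5.77571 × 0.269228) = 5.77571 + 0.00207352 = 5.77778 m along the plane.
The resultant acts 0.175707 + 0.00207352 = 0.177781 m (along the plate) below the hinge at the top edge, so the moment about the hinge is M = F × 0.177781 = 16.8085 × 0.177781 = 2.98823 kN·m.
A normal force at the bottom, 0.414 m from the hinge, must supply this moment: P = 2.98823/0.414 = 7.21795 kN.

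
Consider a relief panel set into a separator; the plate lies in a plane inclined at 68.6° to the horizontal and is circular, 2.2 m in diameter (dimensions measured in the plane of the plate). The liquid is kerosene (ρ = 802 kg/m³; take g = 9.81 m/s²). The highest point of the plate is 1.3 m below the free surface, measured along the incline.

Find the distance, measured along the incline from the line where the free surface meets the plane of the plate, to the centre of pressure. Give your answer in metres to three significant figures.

y_p = 2.53 m

γ = ρg = 802 × 9.81 / 1000 = 7.86762 kN/m³.
Let θ = 68.6° be the plate's angle to the horizontal; measure y along the incline from where the plane meets the free surface. Vertical depth h = y·sinθ with sinθ = 0.931056.
The centroid is at the centre, 1.1 m below the top of the plate, so y_c = 1.3 + 1.1 = 2.4 m and h_c = 2.4 × 0.931056 = 2.23453 m.
A = π(1.1)² = 3.80133 m².
Resultant F = γ·h_c·A = 7.86762 × 2.23453 × 3.80133 = 66.829 kN.
I_c = πr⁴/4 = π × 1.1⁴/4 = 1.1499 m⁴.
Centre of pressure: y_p = y_c + I_c/(y_c·A) = 2.4 + 1.1499/(2.4 × 3.80133) = 2.4 + 0.126041 = 2.52604 m along the plane.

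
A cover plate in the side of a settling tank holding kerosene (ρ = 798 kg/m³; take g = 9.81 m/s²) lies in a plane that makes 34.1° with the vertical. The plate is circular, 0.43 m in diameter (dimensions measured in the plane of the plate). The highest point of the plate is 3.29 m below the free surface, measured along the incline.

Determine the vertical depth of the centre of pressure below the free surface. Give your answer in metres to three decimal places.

h_p = 2.905 m

γ = ρg = 798 × 9.81 / 1000 = 7.82838 kN/m³.
The plate makes 34.1° with the vertical, i.e. θ = 90° − 34.1° = 55.9° to the horizontal. Measuring y along the incline from the free-surface line, vertical depth h = y·sinθ with sinθ = 0.828060.
The centroid is at the centre, 0.215 m below the top of the plate, so y_c = 3.29 + 0.215 = 3.505 m and h_c = 3.505 × 0.828060 = 2.90235 m.
A = π(0.215)² = 0.14522 m².
Resultant F = γ·h_c·A = 7.82838 × 2.90235 × 0.14522 = 3.2995 kN.
I_c = πr⁴/4 = π × 0.215⁴/4 = 0.0016782 m⁴.
Centre of pressure: y_p = y_c + I_c/(y_c·A) = 3.505 + 0.0016782/(3.505 × 0.14522) = 3.505 + 0.00329708 = 3.5083 m along the plane.
Vertically, h_p = y_p·sinθ = 3.5083 × 0.828060 = 2.90508 m.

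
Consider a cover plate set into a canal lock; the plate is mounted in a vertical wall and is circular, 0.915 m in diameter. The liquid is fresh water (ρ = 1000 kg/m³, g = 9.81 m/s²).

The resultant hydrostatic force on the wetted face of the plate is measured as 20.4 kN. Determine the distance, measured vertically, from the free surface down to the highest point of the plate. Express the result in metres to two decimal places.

d_top ≈ 2.70 m

γ = ρg = 1000 × 9.81 = 9810 N/m³ = 9.81 kN/m³.
A = π(0.4575)² = 0.657555 m².
From F = γ·h_c·A, the centroid depth is h_c = 20.4/(9.81 × 0.657555) = 3.16249 m.
The centroid is at the centre, 0.4575 m below the top of the plate, so the highest point sits at h_top = 3.16249 − 0.4575 = 2.70499 m below the surface.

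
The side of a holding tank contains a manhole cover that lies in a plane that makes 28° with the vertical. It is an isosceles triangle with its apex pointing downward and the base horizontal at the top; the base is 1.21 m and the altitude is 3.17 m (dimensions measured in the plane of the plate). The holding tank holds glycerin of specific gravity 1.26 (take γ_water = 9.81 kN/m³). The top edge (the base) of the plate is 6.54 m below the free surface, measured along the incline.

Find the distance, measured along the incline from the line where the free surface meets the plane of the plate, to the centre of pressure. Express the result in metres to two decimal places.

γ = 1.26 × 9.81 = 12.3606 kN/m³.
The plate makes 28° with the vertical, i.e. θ = 90° − 28° = 62° to the horizontal. Measuring y along the incline from the free-surface line, vertical depth h = y·sinθ with sinθ = 0.882948.
With the apex down, the centroid sits h/3 = 3.17/3 = 1.05667 m below the base (the top edge), so y_c = 6.54 + 1.05667 = 7.59667 m and h_c = 7.59667 × 0.882948 = 6.70746 m.
A = ½ × 1.21 × 3.17 = 1.91785 m².
Resultant F = γ·h_c·A = 12.3606 × 6.70746 × 1.91785 = 159.006 kN.
I_c = b·h³/36 = 1.21 × 3.17³/36 = 1.07068 m⁴.
Centre of pressure: y_p = y_c + I_c/(y_c·A) = 7.59667 + 1.07068/(7.59667 × 1.91785) = 7.59667 + 0.0734889 = 7.67016 m along the plane.

y_p = 7.67 m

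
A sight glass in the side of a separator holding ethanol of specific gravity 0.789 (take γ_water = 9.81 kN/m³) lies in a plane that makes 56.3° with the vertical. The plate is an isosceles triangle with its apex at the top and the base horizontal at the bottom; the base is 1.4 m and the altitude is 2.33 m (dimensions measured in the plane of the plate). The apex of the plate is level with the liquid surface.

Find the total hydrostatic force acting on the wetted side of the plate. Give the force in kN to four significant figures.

γ = 0.789 × 9.81 = 7.74009 kN/m³.
The plate makes 56.3° with the vertical, i.e. θ = 90° − 56.3° = 33.7° to the horizontal. Measuring y along the incline from the free-surface line, vertical depth h = y·sinθ with sinθ = 0.554844.
With the apex up, the centroid sits 2h/3 = 2 × 2.33/3 = 1.55333 m below the apex, so y_c = 1.55333 m and h_c = 1.55333 × 0.554844 = 0.861856 m.
A = ½ × 1.4 × 2.33 = 1.631 m².
Resultant F = γ·h_c·A = 7.74009 × 0.861856 × 1.631 = 10.8801 kN.

F ≈ 10.88 kN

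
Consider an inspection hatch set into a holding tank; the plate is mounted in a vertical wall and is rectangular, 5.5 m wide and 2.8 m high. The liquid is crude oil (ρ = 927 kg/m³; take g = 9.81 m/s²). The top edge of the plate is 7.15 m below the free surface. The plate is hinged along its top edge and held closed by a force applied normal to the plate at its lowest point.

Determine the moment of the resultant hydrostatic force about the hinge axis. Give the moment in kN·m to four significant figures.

M ≈ 1768 kN·m

γ = ρg = 927 × 9.81 / 1000 = 9.09387 kN/m³.
The centroid lies 2.8/2 = 1.4 m below the top edge, so the centroid depth is h_c = 7.15 + 1.4 = 8.55 m.
A = 5.5 × 2.8 = 15.4 m².
Resultant F = γ·h_c·A = 9.09387 × 8.55 × 15.4 = 1197.39 kN.
I_c = b·h³/12 = 5.5 × 2.8³/12 = 10.0613 m⁴.
Centre of pressure: y_p = y_c + I_c/(y_c·A) = 8.55 + 10.0613/(8.55 × 15.4) = 8.55 + 0.076413 = 8.62641 m along the plane.
The resultant acts 1.4 + 0.076413 = 1.47641 m (along the plate) below the hinge at the top edge, so the moment about the hinge is M = F × 1.47641 = 1197.39 × 1.47641 = 1767.84 kN·m.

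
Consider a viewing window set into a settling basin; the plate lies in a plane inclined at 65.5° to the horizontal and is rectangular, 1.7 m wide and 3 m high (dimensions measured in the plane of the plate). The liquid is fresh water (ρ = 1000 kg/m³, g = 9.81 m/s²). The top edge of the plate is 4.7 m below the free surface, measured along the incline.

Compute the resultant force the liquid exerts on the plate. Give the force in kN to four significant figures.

γ = ρg = 1000 × 9.81 = 9810 N/m³ = 9.81 kN/m³.
Let θ = 65.5° be the plate's angle to the horizontal; measure y along the incline from where the plane meets the free surface. Vertical depth h = y·sinθ with sinθ = 0.909961.
The centroid lies 3/2 = 1.5 m below the top edge, so y_c = 4.7 + 1.5 = 6.2 m and h_c = 6.2 × 0.909961 = 5.64176 m.
A = 1.7 × 3 = 5.1 m².
Resultant F = γ·h_c·A = 9.81 × 5.64176 × 5.1 = 282.263 kN.

F ≈ 282.3 kN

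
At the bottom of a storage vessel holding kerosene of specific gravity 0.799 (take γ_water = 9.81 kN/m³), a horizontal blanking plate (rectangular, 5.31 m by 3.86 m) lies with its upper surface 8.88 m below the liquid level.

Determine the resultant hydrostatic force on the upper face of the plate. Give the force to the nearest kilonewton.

γ = 0.799 × 9.81 = 7.83819 kN/m³.
The plate is horizontal, so pressure is uniform at p = γ·h = 7.83819 × 8.88 = 69.6031 kN/m².
A = 5.31 × 3.86 = 20.4966 m².
F = p·A = 69.6031 × 20.4966 = 1426.63 kN.

F ≈ 1427 kN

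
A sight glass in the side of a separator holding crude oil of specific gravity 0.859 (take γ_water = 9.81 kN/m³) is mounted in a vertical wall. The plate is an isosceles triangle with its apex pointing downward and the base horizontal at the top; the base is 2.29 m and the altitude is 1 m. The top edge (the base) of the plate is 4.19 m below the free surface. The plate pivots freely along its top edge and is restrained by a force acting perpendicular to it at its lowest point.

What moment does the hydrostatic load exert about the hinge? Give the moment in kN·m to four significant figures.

M ≈ 15.08 kN·m

γ = 0.859 × 9.81 = 8.42679 kN/m³.
With the apex down, the centroid sits h/3 = 1/3 = 0.333333 m below the base (the top edge), so the centroid depth is h_c = 4.19 + 0.333333 = 4.52333 m.
A = ½ × 2.29 × 1 = 1.145 m².
Resultant F = γ·h_c·A = 8.42679 × 4.52333 × 1.145 = 43.6441 kN.
I_c = b·h³/36 = 2.29 × 1³/36 = 0.0636111 m⁴.
Centre of pressure: y_p = y_c + I_c/(y_c·A) = 4.52333 + 0.0636111/(4.52333 × 1.145) = 4.52333 + 0.012282 = 4.53561 m along the plane.
The resultant acts 0.333333 + 0.012282 = 0.345615 m (along the plate) below the hinge at the top edge, so the moment about the hinge is M = F × 0.345615 = 43.6441 × 0.345615 = 15.0841 kN·m.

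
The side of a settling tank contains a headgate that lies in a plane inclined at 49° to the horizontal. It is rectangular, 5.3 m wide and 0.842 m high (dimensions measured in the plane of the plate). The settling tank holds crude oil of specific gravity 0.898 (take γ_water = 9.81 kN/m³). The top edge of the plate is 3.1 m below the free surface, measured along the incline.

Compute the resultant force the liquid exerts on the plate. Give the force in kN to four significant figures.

γ = 0.898 × 9.81 = 8.80938 kN/m³.
Let θ = 49° be the plate's angle to the horizontal; measure y along the incline from where the plane meets the free surface. Vertical depth h = y·sinθ with sinθ = 0.754710.
The centroid lies 0.842/2 = 0.421 m below the top edge, so y_c = 3.1 + 0.421 = 3.521 m and h_c = 3.521 × 0.754710 = 2.65733 m.
A = 5.3 × 0.842 = 4.4626 m².
Resultant F = γ·h_c·A = 8.80938 × 2.65733 × 4.4626 = 104.467 kN.

F ≈ 104.5 kN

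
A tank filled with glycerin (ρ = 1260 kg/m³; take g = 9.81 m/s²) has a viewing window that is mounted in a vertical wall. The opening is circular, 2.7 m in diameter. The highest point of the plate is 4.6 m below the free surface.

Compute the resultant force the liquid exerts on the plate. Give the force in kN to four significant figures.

γ = ρg = 1260 × 9.81 / 1000 = 12.3606 kN/m³.
The centroid is at the centre, 1.35 m below the top of the plate, so the centroid depth is h_c = 4.6 + 1.35 = 5.95 m.
A = π(1.35)² = 5.72555 m².
Resultant F = γ·h_c·A = 12.3606 × 5.95 × 5.72555 = 421.089 kN.

F ≈ 421.1 kN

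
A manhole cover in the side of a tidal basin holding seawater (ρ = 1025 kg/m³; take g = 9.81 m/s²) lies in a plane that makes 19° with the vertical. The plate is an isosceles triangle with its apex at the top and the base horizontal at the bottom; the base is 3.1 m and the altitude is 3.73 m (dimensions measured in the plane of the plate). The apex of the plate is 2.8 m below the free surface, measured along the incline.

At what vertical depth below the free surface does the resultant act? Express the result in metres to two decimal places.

h_p = 5.14 m

γ = ρg = 1025 × 9.81 / 1000 = 10.05525 kN/m³.
The plate makes 19° with the vertical, i.e. θ = 90° − 19° = 71° to the horizontal. Measuring y along the incline from the free-surface line, vertical depth h = y·sinθ with sinθ = 0.945519.
With the apex up, the centroid sits 2h/3 = 2 × 3.73/3 = 2.48667 m below the apex, so y_c = 2.8 + 2.48667 = 5.28667 m and h_c = 5.28667 × 0.945519 = 4.99865 m.
A = ½ × 3.1 × 3.73 = 5.7815 m².
Resultant F = γ·h_c·A = 10.05525 × 4.99865 × 5.7815 = 290.594 kN.
I_c = b·h³/36 = 3.1 × 3.73³/36 = 4.46875 m⁴.
Centre of pressure: y_p = y_c + I_c/(y_c·A) = 5.28667 + 4.46875/(5.28667 × 5.7815) = 5.28667 + 0.146205 = 5.43288 m along the plane.
Vertically, h_p = y_p·sinθ = 5.43288 × 0.945519 = 5.13689 m.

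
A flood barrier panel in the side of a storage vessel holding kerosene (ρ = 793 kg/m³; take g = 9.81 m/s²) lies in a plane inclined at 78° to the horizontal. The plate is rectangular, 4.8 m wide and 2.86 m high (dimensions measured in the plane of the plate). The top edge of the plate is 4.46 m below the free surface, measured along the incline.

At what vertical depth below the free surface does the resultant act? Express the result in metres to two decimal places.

h_p = 5.87 m

γ = ρg = 793 × 9.81 / 1000 = 7.77933 kN/m³.
Let θ = 78° be the plate's angle to the horizontal; measure y along the incline from where the plane meets the free surface. Vertical depth h = y·sinθ with sinθ = 0.978148.
The centroid lies 2.86/2 = 1.43 m below the top edge, so y_c = 4.46 + 1.43 = 5.89 m and h_c = 5.89 × 0.978148 = 5.76129 m.
A = 4.8 × 2.86 = 13.728 m².
Resultant F = γ·h_c·A = 7.77933 × 5.76129 × 13.728 = 615.275 kN.
I_c = b·h³/12 = 4.8 × 2.86³/12 = 9.35746 m⁴.
Centre of pressure: y_p = y_c + I_c/(y_c·A) = 5.89 + 9.35746/(5.89 × 13.728) = 5.89 + 0.115727 = 6.00573 m along the plane.
Vertically, h_p = y_p·sinθ = 6.00573 × 0.978148 = 5.87449 m.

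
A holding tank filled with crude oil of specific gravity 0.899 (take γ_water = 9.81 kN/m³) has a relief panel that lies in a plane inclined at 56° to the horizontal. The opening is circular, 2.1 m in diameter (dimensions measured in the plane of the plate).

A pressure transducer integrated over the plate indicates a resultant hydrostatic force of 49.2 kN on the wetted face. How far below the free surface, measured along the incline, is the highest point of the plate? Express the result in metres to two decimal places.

y_top ≈ 0.89 m

γ = 0.899 × 9.81 = 8.81919 kN/m³.
A = π(1.05)² = 3.46361 m².
From F = γ·h_c·A, the centroid depth is h_c = 49.2/(8.81919 × 3.46361) = 1.61067 m.
Let θ = 56° be the plate's angle to the horizontal; measure y along the incline from where the plane meets the free surface. Vertical depth h = y·sinθ with sinθ = 0.829038.
Along the incline, y_c = h_c/sinθ = 1.61067/0.829038 = 1.94282 m.
The centroid is at the centre, 1.05 m below the top of the plate, so the highest point sits at y_top = 1.94282 − 1.05 = 0.89282 m along the incline.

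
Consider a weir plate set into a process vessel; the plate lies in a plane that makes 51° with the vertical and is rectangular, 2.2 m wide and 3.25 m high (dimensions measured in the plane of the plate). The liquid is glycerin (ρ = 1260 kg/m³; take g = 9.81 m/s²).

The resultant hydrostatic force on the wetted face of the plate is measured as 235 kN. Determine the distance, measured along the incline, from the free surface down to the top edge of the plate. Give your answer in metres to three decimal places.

y_top ≈ 2.600 m

γ = ρg = 1260 × 9.81 / 1000 = 12.3606 kN/m³.
A = 2.2 × 3.25 = 7.15 m².
From F = γ·h_c·A, the centroid depth is h_c = 235/(12.3606 × 7.15) = 2.65902 m.
The plate makes 51° with the vertical, i.e. θ = 90° − 51° = 39° to the horizontal. Measuring y along the incline from the free-surface line, vertical depth h = y·sinθ with sinθ = 0.629320.
Along the incline, y_c = h_c/sinθ = 2.65902/0.629320 = 4.22523 m.
The centroid lies 3.25/2 = 1.625 m below the top edge, so the top edge sits at y_top = 4.22523 − 1.625 = 2.60023 m along the incline.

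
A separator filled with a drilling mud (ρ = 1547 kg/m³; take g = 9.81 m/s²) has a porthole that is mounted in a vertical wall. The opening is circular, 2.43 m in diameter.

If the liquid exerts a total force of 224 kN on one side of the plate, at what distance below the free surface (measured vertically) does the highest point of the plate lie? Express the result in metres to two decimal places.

d_top ≈ 1.97 m

γ = ρg = 1547 × 9.81 / 1000 = 15.17607 kN/m³.
A = π(1.215)² = 4.6377 m².
From F = γ·h_c·A, the centroid depth is h_c = 224/(15.17607 × 4.6377) = 3.18263 m.
The centroid is at the centre, 1.215 m below the top of the plate, so the highest point sits at h_top = 3.18263 − 1.215 = 1.96763 m below the surface.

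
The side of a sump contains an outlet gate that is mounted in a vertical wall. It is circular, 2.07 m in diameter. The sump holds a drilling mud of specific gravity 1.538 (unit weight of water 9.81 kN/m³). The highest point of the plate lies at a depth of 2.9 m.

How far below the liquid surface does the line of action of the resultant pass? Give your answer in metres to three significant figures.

γ = 1.538 × 9.81 = 15.08778 kN/m³.
The centroid is at the centre, 1.035 m below the top of the plate, so the centroid depth is h_c = 2.9 + 1.035 = 3.935 m.
A = π(1.035)² = 3.36535 m².
Resultant F = γ·h_c·A = 15.08778 × 3.935 × 3.36535 = 199.802 kN.
I_c = πr⁴/4 = π × 1.035⁴/4 = 0.901262 m⁴.
Centre of pressure: y_p = y_c + I_c/(y_c·A) = 3.935 + 0.901262/(3.935 × 3.36535) = 3.935 + 0.0680575 = 4.00306 m along the plane.

h_p = 4.00 m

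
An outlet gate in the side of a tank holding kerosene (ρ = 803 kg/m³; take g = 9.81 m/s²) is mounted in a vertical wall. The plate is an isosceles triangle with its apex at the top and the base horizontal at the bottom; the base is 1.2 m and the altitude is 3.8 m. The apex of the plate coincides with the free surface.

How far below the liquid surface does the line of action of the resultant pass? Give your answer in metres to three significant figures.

γ = ρg = 803 × 9.81 / 1000 = 7.87743 kN/m³.
With the apex up, the centroid sits 2h/3 = 2 × 3.8/3 = 2.53333 m below the apex, so the centroid depth is h_c = 2.53333 m.
A = ½ × 1.2 × 3.8 = 2.28 m².
Resultant F = γ·h_c·A = 7.87743 × 2.53333 × 2.28 = 45.5 kN.
I_c = b·h³/36 = 1.2 × 3.8³/36 = 1.82907 m⁴.
Centre of pressure: y_p = y_c + I_c/(y_c·A) = 2.53333 + 1.82907/(2.53333 × 2.28) = 2.53333 + 0.316668 = 2.85 m along the plane.

h_p = 2.85 m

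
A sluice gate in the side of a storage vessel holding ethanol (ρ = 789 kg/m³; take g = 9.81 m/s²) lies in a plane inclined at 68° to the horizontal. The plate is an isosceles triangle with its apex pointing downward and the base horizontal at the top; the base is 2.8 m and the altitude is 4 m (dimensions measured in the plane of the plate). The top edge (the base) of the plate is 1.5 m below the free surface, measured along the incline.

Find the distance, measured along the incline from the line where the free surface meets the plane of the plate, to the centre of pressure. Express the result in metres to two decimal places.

y_p = 3.15 m

γ = ρg = 789 × 9.81 / 1000 = 7.74009 kN/m³.
Let θ = 68° be the plate's angle to the horizontal; measure y along the incline from where the plane meets the free surface. Vertical depth h = y·sinθ with sinθ = 0.927184.
With the apex down, the centroid sits h/3 = 4/3 = 1.33333 m below the base (the top edge), so y_c = 1.5 + 1.33333 = 2.83333 m and h_c = 2.83333 × 0.927184 = 2.62702 m.
A = ½ × 2.8 × 4 = 5.6 m².
Resultant F = γ·h_c·A = 7.74009 × 2.62702 × 5.6 = 113.867 kN.
I_c = b·h³/36 = 2.8 × 4³/36 = 4.97778 m⁴.
Centre of pressure: y_p = y_c + I_c/(y_c·A) = 2.83333 + 4.97778/(2.83333 × 5.6) = 2.83333 + 0.313726 = 3.14706 m along the plane.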